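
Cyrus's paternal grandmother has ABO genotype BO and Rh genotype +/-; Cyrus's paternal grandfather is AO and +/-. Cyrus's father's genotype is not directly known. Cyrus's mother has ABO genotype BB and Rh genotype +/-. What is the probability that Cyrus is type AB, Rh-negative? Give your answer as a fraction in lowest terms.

1/16

Cyrus's father's ABO genotype from BO × AO: 1/4 AB, 1/4 AO, 1/4 BO, 1/4 OO.
Crossing each possibility with the mother BB and summing P(type AB): 1/4·1/2 + 1/4·1/2 + 1/4·0 + 1/4·0 = 1/4.
Similarly for Rh via the father's Rh distribution: P(Rh-) = 1/4.
Independent loci: 1/4 × 1/4 = 1/16.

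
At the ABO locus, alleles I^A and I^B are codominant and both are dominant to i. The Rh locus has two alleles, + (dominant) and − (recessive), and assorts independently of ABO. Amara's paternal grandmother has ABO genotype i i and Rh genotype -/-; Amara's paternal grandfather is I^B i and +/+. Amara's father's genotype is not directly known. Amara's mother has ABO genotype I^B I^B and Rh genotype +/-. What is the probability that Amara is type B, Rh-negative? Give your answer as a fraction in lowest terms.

1/4

Amara's father's ABO genotype from i i × I^B i: 1/2 I^B i, 1/2 i i.
Crossing each possibility with the mother I^B I^B and summing P(type B): 1/2·1 + 1/2·1 = 1.
Similarly for Rh via the father's Rh distribution: P(Rh-) = 1/4.
Independent loci: 1 × 1/4 = 1/4.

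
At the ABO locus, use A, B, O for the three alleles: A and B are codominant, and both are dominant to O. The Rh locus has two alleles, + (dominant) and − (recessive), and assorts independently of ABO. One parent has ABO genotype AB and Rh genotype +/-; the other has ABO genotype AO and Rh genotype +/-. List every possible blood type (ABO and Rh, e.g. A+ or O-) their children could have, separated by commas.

A+, A-, B+, B-, AB+, AB-

Gametes from AB × AO give offspring ABO genotypes AA, AB, AO, BO, i.e. phenotypes A, B, AB.
Rh cross +/- × +/- → phenotypes Rh+, Rh-.
Combining independently: A+, A-, B+, B-, AB+, AB-.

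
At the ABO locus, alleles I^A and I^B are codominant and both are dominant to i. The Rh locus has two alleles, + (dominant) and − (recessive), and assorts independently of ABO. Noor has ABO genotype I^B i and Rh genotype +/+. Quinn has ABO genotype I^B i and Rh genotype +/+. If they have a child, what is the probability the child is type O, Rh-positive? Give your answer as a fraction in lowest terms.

1/4

ABO cross I^B i × I^B i → offspring phenotypes: 1/4 O, 3/4 B.
Rh cross +/+ × +/+ → 1 Rh+.
Independent loci: P(type O, Rh-positive) = 1/4 × 1 = 1/4.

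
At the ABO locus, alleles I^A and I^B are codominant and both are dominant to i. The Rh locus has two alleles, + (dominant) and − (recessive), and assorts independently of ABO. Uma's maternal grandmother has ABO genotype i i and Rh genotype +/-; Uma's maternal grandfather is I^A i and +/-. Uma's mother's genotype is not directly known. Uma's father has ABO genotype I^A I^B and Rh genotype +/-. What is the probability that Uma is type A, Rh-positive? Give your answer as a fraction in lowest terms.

3/8

Uma's mother's ABO genotype from i i × I^A i: 1/2 I^A i, 1/2 i i.
Crossing each possibility with the father I^A I^B and summing P(type A): 1/2·1/2 + 1/2·1/2 = 1/2.
Similarly for Rh via the mother's Rh distribution: P(Rh+) = 3/4.
Independent loci: 1/2 × 3/4 = 3/8.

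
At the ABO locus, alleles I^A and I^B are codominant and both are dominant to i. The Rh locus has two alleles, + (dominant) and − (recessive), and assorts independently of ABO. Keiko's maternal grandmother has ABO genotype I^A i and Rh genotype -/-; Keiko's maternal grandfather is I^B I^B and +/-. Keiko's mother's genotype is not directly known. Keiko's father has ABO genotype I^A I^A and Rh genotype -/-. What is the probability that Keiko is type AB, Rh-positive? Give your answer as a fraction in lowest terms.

1/8

Keiko's mother's ABO genotype from I^A i × I^B I^B: 1/2 I^A I^B, 1/2 I^B i.
Crossing each possibility with the father I^A I^A and summing P(type AB): 1/2·1/2 + 1/2·1/2 = 1/2.
Similarly for Rh via the mother's Rh distribution: P(Rh+) = 1/4.
Independent loci: 1/2 × 1/4 = 1/8.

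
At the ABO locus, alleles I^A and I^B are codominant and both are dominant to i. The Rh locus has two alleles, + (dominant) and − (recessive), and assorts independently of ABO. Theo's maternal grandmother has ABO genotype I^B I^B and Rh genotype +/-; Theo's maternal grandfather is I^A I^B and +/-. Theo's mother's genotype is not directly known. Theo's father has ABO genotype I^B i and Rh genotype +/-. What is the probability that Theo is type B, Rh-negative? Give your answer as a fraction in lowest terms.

3/16

Theo's mother's ABO genotype from I^B I^B × I^A I^B: 1/2 I^A I^B, 1/2 I^B I^B.
Crossing each possibility with the father I^B i and summing P(type B): 1/2·1/2 + 1/2·1 = 3/4.
Similarly for Rh via the mother's Rh distribution: P(Rh-) = 1/4.
Independent loci: 3/4 × 1/4 = 3/16.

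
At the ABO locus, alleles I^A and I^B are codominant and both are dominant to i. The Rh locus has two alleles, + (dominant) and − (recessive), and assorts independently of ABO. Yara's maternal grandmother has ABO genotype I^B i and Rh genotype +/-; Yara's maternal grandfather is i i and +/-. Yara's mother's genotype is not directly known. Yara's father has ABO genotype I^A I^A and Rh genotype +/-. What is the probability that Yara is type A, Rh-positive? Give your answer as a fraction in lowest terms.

9/16

Yara's mother's ABO genotype from I^B i × i i: 1/2 I^B i, 1/2 i i.
Crossing each possibility with the father I^A I^A and summing P(type A): 1/2·1/2 + 1/2·1 = 3/4.
Similarly for Rh via the mother's Rh distribution: P(Rh+) = 3/4.
Independent loci: 3/4 × 3/4 = 9/16.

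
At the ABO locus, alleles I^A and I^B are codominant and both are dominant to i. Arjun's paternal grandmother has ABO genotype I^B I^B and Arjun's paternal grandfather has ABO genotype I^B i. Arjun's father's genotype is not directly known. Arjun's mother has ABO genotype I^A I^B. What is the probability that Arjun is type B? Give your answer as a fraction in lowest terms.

Arjun's father's ABO genotype from I^B I^B × I^B i: 1/2 I^B I^B, 1/2 I^B i.
Crossing each possibility with the mother I^A I^B and summing P(type B): 1/2·1/2 + 1/2·1/2 = 1/2.

1/2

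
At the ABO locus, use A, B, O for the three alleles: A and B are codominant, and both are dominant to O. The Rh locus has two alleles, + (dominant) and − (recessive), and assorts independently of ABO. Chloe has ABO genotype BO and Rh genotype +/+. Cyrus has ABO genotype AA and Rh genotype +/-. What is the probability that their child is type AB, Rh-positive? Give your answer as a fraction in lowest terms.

1/2

ABO cross BO × AA → offspring phenotypes: 1/2 A, 1/2 AB.
Rh cross +/+ × +/- → 1 Rh+.
Independent loci: P(type AB, Rh-positive) = 1/2 × 1 = 1/2.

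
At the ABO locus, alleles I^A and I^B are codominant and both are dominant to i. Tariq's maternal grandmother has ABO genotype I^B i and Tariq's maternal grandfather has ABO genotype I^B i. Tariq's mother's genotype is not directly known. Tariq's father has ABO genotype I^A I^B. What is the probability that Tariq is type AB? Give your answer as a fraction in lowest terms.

Tariq's mother's ABO genotype from I^B i × I^B i: 1/4 I^B I^B, 1/2 I^B i, 1/4 i i.
Crossing each possibility with the father I^A I^B and summing P(type AB): 1/4·1/2 + 1/2·1/4 + 1/4·0 = 1/4.

1/4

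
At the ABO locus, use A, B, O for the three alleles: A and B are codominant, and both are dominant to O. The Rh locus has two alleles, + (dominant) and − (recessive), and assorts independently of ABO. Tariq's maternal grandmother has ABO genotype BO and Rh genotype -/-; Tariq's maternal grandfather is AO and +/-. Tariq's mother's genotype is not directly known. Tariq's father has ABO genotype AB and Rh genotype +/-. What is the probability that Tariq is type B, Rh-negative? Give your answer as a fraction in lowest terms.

9/64

Tariq's mother's ABO genotype from BO × AO: 1/4 AB, 1/4 AO, 1/4 BO, 1/4 OO.
Crossing each possibility with the father AB and summing P(type B): 1/4·1/4 + 1/4·1/4 + 1/4·1/2 + 1/4·1/2 = 3/8.
Similarly for Rh via the mother's Rh distribution: P(Rh-) = 3/8.
Independent loci: 3/8 × 3/8 = 9/64.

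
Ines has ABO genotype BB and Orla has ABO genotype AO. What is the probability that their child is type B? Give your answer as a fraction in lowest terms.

ABO cross BB × AO → offspring phenotypes: 1/2 B, 1/2 AB.
So P(type B) = 1/2.

1/2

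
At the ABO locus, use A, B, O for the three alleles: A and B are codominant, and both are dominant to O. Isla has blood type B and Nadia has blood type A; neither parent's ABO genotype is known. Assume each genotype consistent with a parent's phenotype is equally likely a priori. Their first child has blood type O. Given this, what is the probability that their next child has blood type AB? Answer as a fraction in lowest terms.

1/4

Possible genotypes: Isla ∈ {BB, BO}; Nadia ∈ {AA, AO}.
Weight each parental genotype pair by prior × P(type-O child):
  BO × AO: posterior weight 1; P(next child type AB) = 1/4.
Weighted sum = 1/4.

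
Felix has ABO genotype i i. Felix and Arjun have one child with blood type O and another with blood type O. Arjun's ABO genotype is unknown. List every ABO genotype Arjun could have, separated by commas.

For each candidate genotype of Arjun, check whether crossing it with i i can produce every observed child phenotype.
  I^A I^A → possible child types {A} ✗
  I^A I^B → possible child types {A, B} ✗
  I^A i → possible child types {O, A} ✓
  I^B I^B → possible child types {B} ✗
  I^B i → possible child types {O, B} ✓
  i i → possible child types {O} ✓

I^A i, I^B i, i i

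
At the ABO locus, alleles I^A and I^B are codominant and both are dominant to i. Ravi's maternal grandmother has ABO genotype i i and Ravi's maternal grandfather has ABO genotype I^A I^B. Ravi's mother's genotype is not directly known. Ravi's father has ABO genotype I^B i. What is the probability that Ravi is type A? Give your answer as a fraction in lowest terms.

1/8

Ravi's mother's ABO genotype from i i × I^A I^B: 1/2 I^A i, 1/2 I^B i.
Crossing each possibility with the father I^B i and summing P(type A): 1/2·1/4 + 1/2·0 = 1/8.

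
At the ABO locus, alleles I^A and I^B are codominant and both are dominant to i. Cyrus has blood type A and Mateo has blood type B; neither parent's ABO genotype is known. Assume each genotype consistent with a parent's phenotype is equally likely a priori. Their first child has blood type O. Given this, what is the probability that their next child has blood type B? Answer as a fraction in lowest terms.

1/4

Possible genotypes: Cyrus ∈ {I^A I^A, I^A i}; Mateo ∈ {I^B I^B, I^B i}.
Weight each parental genotype pair by prior × P(type-O child):
  I^A i × I^B i: posterior weight 1; P(next child type B) = 1/4.
Weighted sum = 1/4.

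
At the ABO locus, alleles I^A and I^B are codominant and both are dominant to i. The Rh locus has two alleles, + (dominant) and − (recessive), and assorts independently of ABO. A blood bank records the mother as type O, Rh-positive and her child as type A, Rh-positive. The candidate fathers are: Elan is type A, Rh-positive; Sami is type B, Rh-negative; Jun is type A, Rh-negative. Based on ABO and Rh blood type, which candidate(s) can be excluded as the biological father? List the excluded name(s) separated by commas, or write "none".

Sami

A candidate is excluded only if no genotype consistent with his phenotype could produce a type A, Rh-positive child with a type O, Rh-positive mother.
Sami (type B, Rh-): no genotype consistent with that phenotype can produce a type-A Rh+ child with a type-O mother.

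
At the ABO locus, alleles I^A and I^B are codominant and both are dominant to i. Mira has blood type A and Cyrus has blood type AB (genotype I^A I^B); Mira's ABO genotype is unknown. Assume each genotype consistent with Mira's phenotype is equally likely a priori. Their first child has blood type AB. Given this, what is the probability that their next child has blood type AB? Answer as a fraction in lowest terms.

Possible genotypes: Mira ∈ {I^A I^A, I^A i}; Cyrus ∈ {I^A I^B}.
Weight each parental genotype pair by prior × P(type-AB child):
  I^A I^A × I^A I^B: posterior weight 2/3; P(next child type AB) = 1/2.
  I^A i × I^A I^B: posterior weight 1/3; P(next child type AB) = 1/4.
Weighted sum = 5/12.

5/12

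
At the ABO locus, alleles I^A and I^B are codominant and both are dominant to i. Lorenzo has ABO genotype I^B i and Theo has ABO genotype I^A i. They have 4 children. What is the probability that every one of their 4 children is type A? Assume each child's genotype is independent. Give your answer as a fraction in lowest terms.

1/256

ABO cross I^B i × I^A i → 1/4 O, 1/4 A, 1/4 B, 1/4 AB.
So P(type A) = 1/4 per child.
All 4 independent: (1/4)^4 = 1/256.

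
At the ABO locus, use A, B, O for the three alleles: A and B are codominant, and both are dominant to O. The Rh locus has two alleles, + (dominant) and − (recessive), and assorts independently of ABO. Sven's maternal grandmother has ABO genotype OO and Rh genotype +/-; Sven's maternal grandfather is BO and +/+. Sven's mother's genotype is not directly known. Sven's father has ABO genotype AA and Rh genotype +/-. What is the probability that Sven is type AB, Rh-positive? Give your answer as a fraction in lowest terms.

7/32

Sven's mother's ABO genotype from OO × BO: 1/2 BO, 1/2 OO.
Crossing each possibility with the father AA and summing P(type AB): 1/2·1/2 + 1/2·0 = 1/4.
Similarly for Rh via the mother's Rh distribution: P(Rh+) = 7/8.
Independent loci: 1/4 × 7/8 = 7/32.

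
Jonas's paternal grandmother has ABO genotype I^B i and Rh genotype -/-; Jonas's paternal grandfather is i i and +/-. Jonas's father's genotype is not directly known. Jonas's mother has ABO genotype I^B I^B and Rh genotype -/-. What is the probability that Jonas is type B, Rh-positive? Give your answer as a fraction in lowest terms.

1/4

Jonas's father's ABO genotype from I^B i × i i: 1/2 I^B i, 1/2 i i.
Crossing each possibility with the mother I^B I^B and summing P(type B): 1/2·1 + 1/2·1 = 1.
Similarly for Rh via the father's Rh distribution: P(Rh+) = 1/4.
Independent loci: 1 × 1/4 = 1/4.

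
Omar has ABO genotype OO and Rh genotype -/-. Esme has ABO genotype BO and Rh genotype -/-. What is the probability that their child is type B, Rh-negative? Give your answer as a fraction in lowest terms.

1/2

ABO cross OO × BO → offspring phenotypes: 1/2 O, 1/2 B.
Rh cross -/- × -/- → 1 Rh-.
Independent loci: P(type B, Rh-negative) = 1/2 × 1 = 1/2.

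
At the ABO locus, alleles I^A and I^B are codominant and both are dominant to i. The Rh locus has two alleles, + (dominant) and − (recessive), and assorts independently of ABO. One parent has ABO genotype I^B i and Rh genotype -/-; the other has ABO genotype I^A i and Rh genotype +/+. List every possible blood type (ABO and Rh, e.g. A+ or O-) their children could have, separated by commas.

Gametes from I^B i × I^A i give offspring ABO genotypes I^A I^B, I^A i, I^B i, i i, i.e. phenotypes O, A, B, AB.
Rh cross -/- × +/+ → phenotypes Rh+.
Combining independently: O+, A+, B+, AB+.

O+, A+, B+, AB+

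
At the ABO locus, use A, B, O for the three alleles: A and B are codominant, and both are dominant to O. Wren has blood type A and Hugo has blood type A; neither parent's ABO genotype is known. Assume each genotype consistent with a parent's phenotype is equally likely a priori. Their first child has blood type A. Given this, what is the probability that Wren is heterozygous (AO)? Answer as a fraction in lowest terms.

7/15

Possible genotypes: Wren ∈ {AA, AO}; Hugo ∈ {AA, AO}.
Weight each parental genotype pair by prior × P(type-A child):
  AA × AA: posterior weight 4/15.
  AA × AO: posterior weight 4/15.
  AO × AA: posterior weight 4/15.
  AO × AO: posterior weight 1/5.
Sum the posterior weight over pairs where Wren is AO: 7/15.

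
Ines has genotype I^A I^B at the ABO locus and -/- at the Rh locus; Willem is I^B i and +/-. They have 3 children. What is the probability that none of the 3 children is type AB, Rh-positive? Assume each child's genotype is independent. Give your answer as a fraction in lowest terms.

343/512

ABO cross I^A I^B × I^B i → 1/4 A, 1/2 B, 1/4 AB.
Rh cross -/- × +/- → 1/2 Rh+, 1/2 Rh-; so P(type AB, Rh-positive) = 1/4 × 1/2 = 1/8 per child.
P(not type AB, Rh-positive) = 7/8 for one child; (7/8)^3 = 343/512.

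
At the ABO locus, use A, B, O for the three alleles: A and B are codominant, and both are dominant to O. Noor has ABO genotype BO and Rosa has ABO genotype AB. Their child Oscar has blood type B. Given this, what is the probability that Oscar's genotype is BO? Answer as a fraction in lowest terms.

1/2

Cross BO × AB → 1/4 AB, 1/4 AO, 1/4 BB, 1/4 BO.
Type-B genotypes among offspring: BB (1/4), BO (1/4); total 1/2.
P(BO | type B) = (1/4) / (1/2) = 1/2.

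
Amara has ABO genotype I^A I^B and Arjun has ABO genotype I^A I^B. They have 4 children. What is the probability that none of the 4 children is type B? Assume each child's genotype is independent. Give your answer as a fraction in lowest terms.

81/256

ABO cross I^A I^B × I^A I^B → 1/4 A, 1/4 B, 1/2 AB.
So P(type B) = 1/4 per child.
P(not type B) = 3/4 for one child; (3/4)^4 = 81/256.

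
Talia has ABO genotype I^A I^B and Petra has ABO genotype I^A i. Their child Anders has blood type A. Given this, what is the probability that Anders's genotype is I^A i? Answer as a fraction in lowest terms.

Cross I^A I^B × I^A i → 1/4 I^A I^A, 1/4 I^A I^B, 1/4 I^A i, 1/4 I^B i.
Type-A genotypes among offspring: I^A I^A (1/4), I^A i (1/4); total 1/2.
P(I^A i | type A) = (1/4) / (1/2) = 1/2.

1/2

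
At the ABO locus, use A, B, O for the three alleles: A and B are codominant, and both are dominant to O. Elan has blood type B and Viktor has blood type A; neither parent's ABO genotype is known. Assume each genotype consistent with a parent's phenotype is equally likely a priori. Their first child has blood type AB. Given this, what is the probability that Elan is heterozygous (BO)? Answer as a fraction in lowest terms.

Possible genotypes: Elan ∈ {BB, BO}; Viktor ∈ {AA, AO}.
Weight each parental genotype pair by prior × P(type-AB child):
  BB × AA: posterior weight 4/9.
  BB × AO: posterior weight 2/9.
  BO × AA: posterior weight 2/9.
  BO × AO: posterior weight 1/9.
Sum the posterior weight over pairs where Elan is BO: 1/3.

1/3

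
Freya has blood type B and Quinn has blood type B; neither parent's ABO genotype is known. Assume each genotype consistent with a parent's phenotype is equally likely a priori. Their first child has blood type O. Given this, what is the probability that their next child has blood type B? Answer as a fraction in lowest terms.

Possible genotypes: Freya ∈ {I^B I^B, I^B i}; Quinn ∈ {I^B I^B, I^B i}.
Weight each parental genotype pair by prior × P(type-O child):
  I^B i × I^B i: posterior weight 1; P(next child type B) = 3/4.
Weighted sum = 3/4.

3/4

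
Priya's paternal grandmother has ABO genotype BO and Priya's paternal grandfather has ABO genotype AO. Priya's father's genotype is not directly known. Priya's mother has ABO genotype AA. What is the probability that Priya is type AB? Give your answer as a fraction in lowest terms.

Priya's father's ABO genotype from BO × AO: 1/4 AB, 1/4 AO, 1/4 BO, 1/4 OO.
Crossing each possibility with the mother AA and summing P(type AB): 1/4·1/2 + 1/4·0 + 1/4·1/2 + 1/4·0 = 1/4.

1/4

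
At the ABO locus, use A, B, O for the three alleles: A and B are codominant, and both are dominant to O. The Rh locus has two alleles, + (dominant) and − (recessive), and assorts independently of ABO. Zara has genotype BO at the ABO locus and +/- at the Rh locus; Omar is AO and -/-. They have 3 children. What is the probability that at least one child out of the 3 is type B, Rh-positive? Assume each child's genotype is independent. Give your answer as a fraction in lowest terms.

169/512

ABO cross BO × AO → 1/4 O, 1/4 A, 1/4 B, 1/4 AB.
Rh cross +/- × -/- → 1/2 Rh+, 1/2 Rh-; so P(type B, Rh-positive) = 1/4 × 1/2 = 1/8 per child.
P(none) = (7/8)^3 = 343/512; P(at least one) = 1 − 343/512 = 169/512.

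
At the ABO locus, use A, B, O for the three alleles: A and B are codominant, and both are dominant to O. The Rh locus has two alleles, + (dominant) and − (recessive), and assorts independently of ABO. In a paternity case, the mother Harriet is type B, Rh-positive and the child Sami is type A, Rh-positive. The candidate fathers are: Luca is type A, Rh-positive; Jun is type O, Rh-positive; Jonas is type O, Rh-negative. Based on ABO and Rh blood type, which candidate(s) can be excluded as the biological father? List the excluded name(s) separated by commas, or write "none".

Jun, Jonas

A candidate is excluded only if no genotype consistent with his phenotype could produce a type A, Rh-positive child with a type B, Rh-positive mother.
Jun (type O, Rh+): no genotype consistent with that phenotype can produce a type-A Rh+ child with a type-B mother.
Jonas (type O, Rh-): no genotype consistent with that phenotype can produce a type-A Rh+ child with a type-B mother.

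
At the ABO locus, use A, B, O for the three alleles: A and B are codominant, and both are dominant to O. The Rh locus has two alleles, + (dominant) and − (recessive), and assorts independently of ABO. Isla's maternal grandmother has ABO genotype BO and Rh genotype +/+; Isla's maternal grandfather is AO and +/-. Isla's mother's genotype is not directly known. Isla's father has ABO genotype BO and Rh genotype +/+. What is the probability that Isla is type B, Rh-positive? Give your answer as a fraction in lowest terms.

Isla's mother's ABO genotype from BO × AO: 1/4 AB, 1/4 AO, 1/4 BO, 1/4 OO.
Crossing each possibility with the father BO and summing P(type B): 1/4·1/2 + 1/4·1/4 + 1/4·3/4 + 1/4·1/2 = 1/2.
Similarly for Rh via the mother's Rh distribution: P(Rh+) = 1.
Independent loci: 1/2 × 1 = 1/2.

1/2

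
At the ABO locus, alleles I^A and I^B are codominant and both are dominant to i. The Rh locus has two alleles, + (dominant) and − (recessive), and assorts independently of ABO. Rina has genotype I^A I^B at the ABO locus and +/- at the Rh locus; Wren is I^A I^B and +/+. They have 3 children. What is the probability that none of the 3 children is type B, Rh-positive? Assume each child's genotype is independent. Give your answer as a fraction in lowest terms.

27/64

ABO cross I^A I^B × I^A I^B → 1/4 A, 1/4 B, 1/2 AB.
Rh cross +/- × +/+ → 1 Rh+; so P(type B, Rh-positive) = 1/4 × 1 = 1/4 per child.
P(not type B, Rh-positive) = 3/4 for one child; (3/4)^3 = 27/64.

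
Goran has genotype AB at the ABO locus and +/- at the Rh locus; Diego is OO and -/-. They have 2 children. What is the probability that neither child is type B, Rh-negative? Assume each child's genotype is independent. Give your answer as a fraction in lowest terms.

ABO cross AB × OO → 1/2 A, 1/2 B.
Rh cross +/- × -/- → 1/2 Rh+, 1/2 Rh-; so P(type B, Rh-negative) = 1/2 × 1/2 = 1/4 per child.
P(not type B, Rh-negative) = 3/4 for one child; (3/4)^2 = 9/16.

9/16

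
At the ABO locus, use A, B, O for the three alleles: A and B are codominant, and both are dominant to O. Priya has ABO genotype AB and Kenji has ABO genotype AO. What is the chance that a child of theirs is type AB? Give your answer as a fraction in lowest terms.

1/4

ABO cross AB × AO → offspring phenotypes: 1/2 A, 1/4 B, 1/4 AB.
So P(type AB) = 1/4.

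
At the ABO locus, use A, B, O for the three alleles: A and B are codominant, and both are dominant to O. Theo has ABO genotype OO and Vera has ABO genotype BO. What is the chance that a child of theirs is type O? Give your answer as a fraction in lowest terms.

1/2

ABO cross OO × BO → offspring phenotypes: 1/2 O, 1/2 B.
So P(type O) = 1/2.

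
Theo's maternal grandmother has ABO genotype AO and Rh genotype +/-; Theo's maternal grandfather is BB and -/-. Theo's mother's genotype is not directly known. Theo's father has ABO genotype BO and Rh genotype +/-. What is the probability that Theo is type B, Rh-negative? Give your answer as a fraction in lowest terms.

Theo's mother's ABO genotype from AO × BB: 1/2 AB, 1/2 BO.
Crossing each possibility with the father BO and summing P(type B): 1/2·1/2 + 1/2·3/4 = 5/8.
Similarly for Rh via the mother's Rh distribution: P(Rh-) = 3/8.
Independent loci: 5/8 × 3/8 = 15/64.

15/64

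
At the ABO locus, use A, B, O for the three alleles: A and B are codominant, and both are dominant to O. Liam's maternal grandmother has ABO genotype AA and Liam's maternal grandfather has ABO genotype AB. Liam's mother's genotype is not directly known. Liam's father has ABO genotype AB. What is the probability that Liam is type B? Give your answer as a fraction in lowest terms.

Liam's mother's ABO genotype from AA × AB: 1/2 AA, 1/2 AB.
Crossing each possibility with the father AB and summing P(type B): 1/2·0 + 1/2·1/4 = 1/8.

1/8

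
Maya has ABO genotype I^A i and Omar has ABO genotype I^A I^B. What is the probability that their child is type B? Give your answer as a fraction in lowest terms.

ABO cross I^A i × I^A I^B → offspring phenotypes: 1/2 A, 1/4 B, 1/4 AB.
So P(type B) = 1/4.

1/4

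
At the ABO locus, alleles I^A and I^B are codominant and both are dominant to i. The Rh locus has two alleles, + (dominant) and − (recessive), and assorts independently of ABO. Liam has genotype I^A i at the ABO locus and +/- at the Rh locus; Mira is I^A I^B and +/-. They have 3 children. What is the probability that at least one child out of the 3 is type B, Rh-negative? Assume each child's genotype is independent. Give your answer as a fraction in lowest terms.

721/4096

ABO cross I^A i × I^A I^B → 1/2 A, 1/4 B, 1/4 AB.
Rh cross +/- × +/- → 3/4 Rh+, 1/4 Rh-; so P(type B, Rh-negative) = 1/4 × 1/4 = 1/16 per child.
P(none) = (15/16)^3 = 3375/4096; P(at least one) = 1 − 3375/4096 = 721/4096.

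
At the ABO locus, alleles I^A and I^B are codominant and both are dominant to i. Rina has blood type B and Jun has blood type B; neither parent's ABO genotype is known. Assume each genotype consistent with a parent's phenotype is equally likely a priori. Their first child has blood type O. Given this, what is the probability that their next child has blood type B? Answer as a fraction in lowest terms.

Possible genotypes: Rina ∈ {I^B I^B, I^B i}; Jun ∈ {I^B I^B, I^B i}.
Weight each parental genotype pair by prior × P(type-O child):
  I^B i × I^B i: posterior weight 1; P(next child type B) = 3/4.
Weighted sum = 3/4.

3/4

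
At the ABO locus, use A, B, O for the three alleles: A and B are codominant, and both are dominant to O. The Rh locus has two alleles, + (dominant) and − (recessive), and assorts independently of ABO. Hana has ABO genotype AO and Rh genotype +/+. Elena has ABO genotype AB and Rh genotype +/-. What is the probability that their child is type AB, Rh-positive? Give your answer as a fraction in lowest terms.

1/4

ABO cross AO × AB → offspring phenotypes: 1/2 A, 1/4 B, 1/4 AB.
Rh cross +/+ × +/- → 1 Rh+.
Independent loci: P(type AB, Rh-positive) = 1/4 × 1 = 1/4.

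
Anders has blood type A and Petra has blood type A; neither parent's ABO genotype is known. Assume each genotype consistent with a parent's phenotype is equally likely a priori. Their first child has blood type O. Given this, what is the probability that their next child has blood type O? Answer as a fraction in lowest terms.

1/4

Possible genotypes: Anders ∈ {AA, AO}; Petra ∈ {AA, AO}.
Weight each parental genotype pair by prior × P(type-O child):
  AO × AO: posterior weight 1; P(next child type O) = 1/4.
Weighted sum = 1/4.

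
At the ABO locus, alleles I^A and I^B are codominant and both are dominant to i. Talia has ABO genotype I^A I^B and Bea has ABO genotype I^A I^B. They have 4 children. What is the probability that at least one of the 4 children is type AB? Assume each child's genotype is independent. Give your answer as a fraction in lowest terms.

15/16

ABO cross I^A I^B × I^A I^B → 1/4 A, 1/4 B, 1/2 AB.
So P(type AB) = 1/2 per child.
P(none) = (1/2)^4 = 1/16; P(at least one) = 1 − 1/16 = 15/16.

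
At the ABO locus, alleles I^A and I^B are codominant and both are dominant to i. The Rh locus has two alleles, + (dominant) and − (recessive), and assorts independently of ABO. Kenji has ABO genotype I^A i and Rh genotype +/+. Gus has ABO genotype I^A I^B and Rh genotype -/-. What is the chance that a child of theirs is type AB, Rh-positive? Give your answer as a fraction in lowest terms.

1/4

ABO cross I^A i × I^A I^B → offspring phenotypes: 1/2 A, 1/4 B, 1/4 AB.
Rh cross +/+ × -/- → 1 Rh+.
Independent loci: P(type AB, Rh-positive) = 1/4 × 1 = 1/4.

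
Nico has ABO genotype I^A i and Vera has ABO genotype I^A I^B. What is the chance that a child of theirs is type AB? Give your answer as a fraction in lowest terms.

ABO cross I^A i × I^A I^B → offspring phenotypes: 1/2 A, 1/4 B, 1/4 AB.
So P(type AB) = 1/4.

1/4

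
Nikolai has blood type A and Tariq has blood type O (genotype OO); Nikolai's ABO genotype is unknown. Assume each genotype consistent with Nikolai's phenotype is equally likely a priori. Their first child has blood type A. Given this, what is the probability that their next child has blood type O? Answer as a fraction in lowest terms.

Possible genotypes: Nikolai ∈ {AA, AO}; Tariq ∈ {OO}.
Weight each parental genotype pair by prior × P(type-A child):
  AA × OO: posterior weight 2/3; P(next child type O) = 0.
  AO × OO: posterior weight 1/3; P(next child type O) = 1/2.
Weighted sum = 1/6.

1/6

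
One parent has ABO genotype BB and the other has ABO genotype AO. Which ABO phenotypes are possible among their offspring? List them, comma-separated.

Gametes from BB × AO give offspring ABO genotypes AB, BO, i.e. phenotypes B, AB.

B, AB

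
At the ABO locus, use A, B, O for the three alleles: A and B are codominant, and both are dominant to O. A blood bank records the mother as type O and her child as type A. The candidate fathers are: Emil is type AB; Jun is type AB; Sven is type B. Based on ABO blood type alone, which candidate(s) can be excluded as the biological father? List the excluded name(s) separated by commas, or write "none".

Sven

A candidate is excluded only if no genotype consistent with his phenotype could produce a type A child with a type O mother.
Sven (type B): no genotype consistent with that phenotype can produce a type-A child with a type-O mother.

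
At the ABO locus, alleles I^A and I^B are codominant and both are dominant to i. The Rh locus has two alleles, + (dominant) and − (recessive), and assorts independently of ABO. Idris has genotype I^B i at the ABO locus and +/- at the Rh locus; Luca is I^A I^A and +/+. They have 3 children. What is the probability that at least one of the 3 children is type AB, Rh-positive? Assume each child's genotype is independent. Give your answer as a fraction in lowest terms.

7/8

ABO cross I^B i × I^A I^A → 1/2 A, 1/2 AB.
Rh cross +/- × +/+ → 1 Rh+; so P(type AB, Rh-positive) = 1/2 × 1 = 1/2 per child.
P(none) = (1/2)^3 = 1/8; P(at least one) = 1 − 1/8 = 7/8.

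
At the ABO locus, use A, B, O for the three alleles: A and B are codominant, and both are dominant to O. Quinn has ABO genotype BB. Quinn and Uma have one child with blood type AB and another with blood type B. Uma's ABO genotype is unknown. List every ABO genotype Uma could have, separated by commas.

AB, AO

For each candidate genotype of Uma, check whether crossing it with BB can produce every observed child phenotype.
  AA → possible child types {AB} ✗
  AB → possible child types {B, AB} ✓
  AO → possible child types {B, AB} ✓
  BB → possible child types {B} ✗
  BO → possible child types {B} ✗
  OO → possible child types {B} ✗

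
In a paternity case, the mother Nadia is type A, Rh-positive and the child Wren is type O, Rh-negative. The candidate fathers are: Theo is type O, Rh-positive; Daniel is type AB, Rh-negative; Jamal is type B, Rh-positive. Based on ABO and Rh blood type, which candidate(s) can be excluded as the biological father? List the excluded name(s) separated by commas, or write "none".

Daniel

A candidate is excluded only if no genotype consistent with his phenotype could produce a type O, Rh-negative child with a type A, Rh-positive mother.
Daniel (type AB, Rh-): no genotype consistent with that phenotype can produce a type-O Rh- child with a type-A mother.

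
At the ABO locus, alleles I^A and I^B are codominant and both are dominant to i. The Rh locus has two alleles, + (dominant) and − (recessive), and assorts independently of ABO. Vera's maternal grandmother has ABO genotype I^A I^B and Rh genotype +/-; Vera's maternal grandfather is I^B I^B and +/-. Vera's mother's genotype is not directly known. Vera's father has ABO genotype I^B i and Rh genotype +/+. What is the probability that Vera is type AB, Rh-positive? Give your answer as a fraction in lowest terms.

Vera's mother's ABO genotype from I^A I^B × I^B I^B: 1/2 I^A I^B, 1/2 I^B I^B.
Crossing each possibility with the father I^B i and summing P(type AB): 1/2·1/4 + 1/2·0 = 1/8.
Similarly for Rh via the mother's Rh distribution: P(Rh+) = 1.
Independent loci: 1/8 × 1 = 1/8.

1/8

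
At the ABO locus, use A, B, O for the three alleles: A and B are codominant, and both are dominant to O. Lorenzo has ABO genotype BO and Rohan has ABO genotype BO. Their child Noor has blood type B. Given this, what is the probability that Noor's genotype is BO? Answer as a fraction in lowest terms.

Cross BO × BO → 1/4 BB, 1/2 BO, 1/4 OO.
Type-B genotypes among offspring: BB (1/4), BO (1/2); total 3/4.
P(BO | type B) = (1/2) / (3/4) = 2/3.

2/3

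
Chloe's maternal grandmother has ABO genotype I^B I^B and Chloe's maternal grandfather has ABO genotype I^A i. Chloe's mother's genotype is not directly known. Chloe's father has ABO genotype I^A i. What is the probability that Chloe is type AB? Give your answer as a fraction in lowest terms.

Chloe's mother's ABO genotype from I^B I^B × I^A i: 1/2 I^A I^B, 1/2 I^B i.
Crossing each possibility with the father I^A i and summing P(type AB): 1/2·1/4 + 1/2·1/4 = 1/4.

1/4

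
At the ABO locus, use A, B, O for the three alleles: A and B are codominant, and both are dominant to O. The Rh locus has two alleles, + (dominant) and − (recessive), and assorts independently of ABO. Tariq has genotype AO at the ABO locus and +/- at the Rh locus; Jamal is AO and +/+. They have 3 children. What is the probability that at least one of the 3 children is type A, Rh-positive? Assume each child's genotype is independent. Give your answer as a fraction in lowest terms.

ABO cross AO × AO → 1/4 O, 3/4 A.
Rh cross +/- × +/+ → 1 Rh+; so P(type A, Rh-positive) = 3/4 × 1 = 3/4 per child.
P(none) = (1/4)^3 = 1/64; P(at least one) = 1 − 1/64 = 63/64.

63/64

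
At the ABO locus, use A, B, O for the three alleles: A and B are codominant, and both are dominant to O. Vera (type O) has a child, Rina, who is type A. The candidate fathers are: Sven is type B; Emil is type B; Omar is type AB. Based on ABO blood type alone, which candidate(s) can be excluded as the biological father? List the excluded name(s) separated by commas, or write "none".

A candidate is excluded only if no genotype consistent with his phenotype could produce a type A child with a type O mother.
Sven (type B): no genotype consistent with that phenotype can produce a type-A child with a type-O mother.
Emil (type B): no genotype consistent with that phenotype can produce a type-A child with a type-O mother.

Sven, Emil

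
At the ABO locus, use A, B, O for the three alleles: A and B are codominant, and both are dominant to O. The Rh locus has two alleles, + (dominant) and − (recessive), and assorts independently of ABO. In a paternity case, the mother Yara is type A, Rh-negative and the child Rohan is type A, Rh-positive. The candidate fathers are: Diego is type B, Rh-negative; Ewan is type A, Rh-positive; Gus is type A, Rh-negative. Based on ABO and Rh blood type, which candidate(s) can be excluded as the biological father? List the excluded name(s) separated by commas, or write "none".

A candidate is excluded only if no genotype consistent with his phenotype could produce a type A, Rh-positive child with a type A, Rh-negative mother.
Diego (type B, Rh-): no genotype consistent with that phenotype can produce a type-A Rh+ child with a type-A mother.
Gus (type A, Rh-): no genotype consistent with that phenotype can produce a type-A Rh+ child with a type-A mother.

Diego, Gus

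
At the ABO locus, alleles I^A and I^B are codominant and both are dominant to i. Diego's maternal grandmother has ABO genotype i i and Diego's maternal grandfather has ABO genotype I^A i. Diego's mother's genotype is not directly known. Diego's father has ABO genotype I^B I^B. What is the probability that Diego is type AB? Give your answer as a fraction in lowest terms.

1/4

Diego's mother's ABO genotype from i i × I^A i: 1/2 I^A i, 1/2 i i.
Crossing each possibility with the father I^B I^B and summing P(type AB): 1/2·1/2 + 1/2·0 = 1/4.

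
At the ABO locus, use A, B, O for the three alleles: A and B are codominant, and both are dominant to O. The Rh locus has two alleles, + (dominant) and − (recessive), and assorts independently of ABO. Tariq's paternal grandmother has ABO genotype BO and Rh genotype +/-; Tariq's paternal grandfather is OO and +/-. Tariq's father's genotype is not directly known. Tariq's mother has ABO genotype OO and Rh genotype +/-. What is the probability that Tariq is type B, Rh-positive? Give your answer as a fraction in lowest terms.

Tariq's father's ABO genotype from BO × OO: 1/2 BO, 1/2 OO.
Crossing each possibility with the mother OO and summing P(type B): 1/2·1/2 + 1/2·0 = 1/4.
Similarly for Rh via the father's Rh distribution: P(Rh+) = 3/4.
Independent loci: 1/4 × 3/4 = 3/16.

3/16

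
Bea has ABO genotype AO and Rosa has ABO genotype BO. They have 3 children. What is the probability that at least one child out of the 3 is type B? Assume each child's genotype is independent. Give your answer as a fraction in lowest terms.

37/64

ABO cross AO × BO → 1/4 O, 1/4 A, 1/4 B, 1/4 AB.
So P(type B) = 1/4 per child.
P(none) = (3/4)^3 = 27/64; P(at least one) = 1 − 27/64 = 37/64.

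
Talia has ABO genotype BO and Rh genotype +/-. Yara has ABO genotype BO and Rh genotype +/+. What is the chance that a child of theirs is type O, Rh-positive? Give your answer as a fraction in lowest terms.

ABO cross BO × BO → offspring phenotypes: 1/4 O, 3/4 B.
Rh cross +/- × +/+ → 1 Rh+.
Independent loci: P(type O, Rh-positive) = 1/4 × 1 = 1/4.

1/4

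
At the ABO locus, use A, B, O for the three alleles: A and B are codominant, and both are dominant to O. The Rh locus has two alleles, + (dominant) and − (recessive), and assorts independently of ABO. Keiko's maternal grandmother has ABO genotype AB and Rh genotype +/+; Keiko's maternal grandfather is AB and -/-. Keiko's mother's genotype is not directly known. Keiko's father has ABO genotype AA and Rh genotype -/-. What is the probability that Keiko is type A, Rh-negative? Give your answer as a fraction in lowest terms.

1/4

Keiko's mother's ABO genotype from AB × AB: 1/4 AA, 1/2 AB, 1/4 BB.
Crossing each possibility with the father AA and summing P(type A): 1/4·1 + 1/2·1/2 + 1/4·0 = 1/2.
Similarly for Rh via the mother's Rh distribution: P(Rh-) = 1/2.
Independent loci: 1/2 × 1/2 = 1/4.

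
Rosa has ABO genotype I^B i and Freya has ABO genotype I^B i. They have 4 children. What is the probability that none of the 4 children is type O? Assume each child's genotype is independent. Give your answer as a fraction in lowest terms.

ABO cross I^B i × I^B i → 1/4 O, 3/4 B.
So P(type O) = 1/4 per child.
P(not type O) = 3/4 for one child; (3/4)^4 = 81/256.

81/256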